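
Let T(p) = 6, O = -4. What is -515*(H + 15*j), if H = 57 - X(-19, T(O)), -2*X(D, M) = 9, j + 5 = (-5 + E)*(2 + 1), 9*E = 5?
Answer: 219905/2 ≈ 1.0995e+5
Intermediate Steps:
E = 5/9 (E = (⅑)*5 = 5/9 ≈ 0.55556)
j = -55/3 (j = -5 + (-5 + 5/9)*(2 + 1) = -5 - 40/9*3 = -5 - 40/3 = -55/3 ≈ -18.333)
X(D, M) = -9/2 (X(D, M) = -½*9 = -9/2)
H = 123/2 (H = 57 - 1*(-9/2) = 57 + 9/2 = 123/2 ≈ 61.500)
-515*(H + 15*j) = -515*(123/2 + 15*(-55/3)) = -515*(123/2 - 275) = -515*(-427/2) = 219905/2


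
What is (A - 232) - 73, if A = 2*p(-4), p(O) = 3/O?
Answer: -613/2 ≈ -306.50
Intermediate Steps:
A = -3/2 (A = 2*(3/(-4)) = 2*(3*(-1/4)) = 2*(-3/4) = -3/2 ≈ -1.5000)
(A - 232) - 73 = (-3/2 - 232) - 73 = -467/2 - 73 = -613/2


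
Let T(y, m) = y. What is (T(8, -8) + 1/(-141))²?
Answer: 1270129/19881 ≈ 63.887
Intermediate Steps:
(T(8, -8) + 1/(-141))² = (8 + 1/(-141))² = (8 - 1/141)² = (1127/141)² = 1270129/19881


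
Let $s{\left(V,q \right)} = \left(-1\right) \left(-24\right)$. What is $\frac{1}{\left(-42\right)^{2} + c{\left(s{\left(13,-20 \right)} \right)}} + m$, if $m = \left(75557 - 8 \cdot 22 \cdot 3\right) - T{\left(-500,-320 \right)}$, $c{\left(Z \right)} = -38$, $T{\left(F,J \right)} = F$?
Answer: $\frac{130363055}{1726} \approx 75529.0$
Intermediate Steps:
$s{\left(V,q \right)} = 24$
$m = 75529$ ($m = \left(75557 - 8 \cdot 22 \cdot 3\right) - -500 = \left(75557 - 176 \cdot 3\right) + 500 = \left(75557 - 528\right) + 500 = 75029 + 500 = 75529$)
$\frac{1}{\left(-42\right)^{2} + c{\left(s{\left(13,-20 \right)} \right)}} + m = \frac{1}{\left(-42\right)^{2} - 38} + 75529 = \frac{1}{1764 - 38} + 75529 = \frac{1}{1726} + 75529 = \frac{130363055}{1726}$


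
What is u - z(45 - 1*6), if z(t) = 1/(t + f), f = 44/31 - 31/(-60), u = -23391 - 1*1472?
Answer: -1893095543/76141 ≈ -24863.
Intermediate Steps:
u = -24863 (u = -23391 - 1472 = -24863)
f = 3601/1860 (f = 44*(1/31) - 31*(-1/60) = 44/31 + 31/60 = 3601/1860 ≈ 1.9360)
z(t) = 1/(3601/1860 + t) (z(t) = 1/(t + 3601/1860) = 1/(3601/1860 + t))
u - z(45 - 1*6) = -24863 - 1860/(3601 + 1860*(45 - 1*6)) = -24863 - 1860/(3601 + 1860*(45 - 6)) = -24863 - 1860/(3601 + 1860*39) = -24863 - 1860/(3601 + 72540) = -24863 - 1860/76141 = -1893095543/76141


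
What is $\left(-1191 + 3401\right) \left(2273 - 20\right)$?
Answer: $4979130$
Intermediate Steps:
$\left(-1191 + 3401\right) \left(2273 - 20\right) = 2210 \cdot 2253 = 4979130$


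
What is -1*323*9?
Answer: -2907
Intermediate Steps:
-1*323*9 = -323*9 = -2907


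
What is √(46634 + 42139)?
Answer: √88773 ≈ 297.95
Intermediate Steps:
√(46634 + 42139) = √88773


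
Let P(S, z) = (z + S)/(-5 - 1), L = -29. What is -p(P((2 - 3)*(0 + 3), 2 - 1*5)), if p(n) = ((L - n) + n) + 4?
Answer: 25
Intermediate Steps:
P(S, z) = -S/6 - z/6 (P(S, z) = (S + z)/(-6) = (S + z)*(-⅙) = -S/6 - z/6)
p(n) = -25 (p(n) = ((-29 - n) + n) + 4 = -29 + 4 = -25)
-p(P((2 - 3)*(0 + 3), 2 - 1*5)) = -1*(-25) = 25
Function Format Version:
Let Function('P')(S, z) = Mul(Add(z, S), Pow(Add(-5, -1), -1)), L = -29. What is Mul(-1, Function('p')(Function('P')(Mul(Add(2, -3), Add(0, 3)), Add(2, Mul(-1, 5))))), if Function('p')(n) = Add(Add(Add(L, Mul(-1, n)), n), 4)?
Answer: 25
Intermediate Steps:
Function('P')(S, z) = Add(Mul(Rational(-1, 6), S), Mul(Rational(-1, 6), z)) (Function('P')(S, z) = Mul(Add(S, z), Pow(-6, -1)) = Mul(Add(S, z), Rational(-1, 6)) = Add(Mul(Rational(-1, 6), S), Mul(Rational(-1, 6), z)))
Function('p')(n) = -25 (Function('p')(n) = Add(Add(Add(-29, Mul(-1, n)), n), 4) = Add(-29, 4) = -25)
Mul(-1, Function('p')(Function('P')(Mul(Add(2, -3), Add(0, 3)), Add(2, Mul(-1, 5))))) = Mul(-1, -25) = 25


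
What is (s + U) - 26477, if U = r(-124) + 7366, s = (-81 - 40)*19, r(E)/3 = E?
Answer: -21782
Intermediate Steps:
r(E) = 3*E
s = -2299 (s = -121*19 = -2299)
U = 6994 (U = 3*(-124) + 7366 = -372 + 7366 = 6994)
(s + U) - 26477 = (-2299 + 6994) - 26477 = 4695 - 26477 = -21782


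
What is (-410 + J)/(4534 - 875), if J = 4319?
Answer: 3909/3659 ≈ 1.0683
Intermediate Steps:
(-410 + J)/(4534 - 875) = (-410 + 4319)/(4534 - 875) = 3909/3659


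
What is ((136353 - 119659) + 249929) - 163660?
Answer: 102963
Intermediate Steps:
((136353 - 119659) + 249929) - 163660 = (16694 + 249929) - 163660 = 266623 - 163660 = 102963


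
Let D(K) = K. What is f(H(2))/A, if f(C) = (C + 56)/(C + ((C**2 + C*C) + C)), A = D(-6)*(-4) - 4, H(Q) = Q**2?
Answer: 3/40 ≈ 0.075000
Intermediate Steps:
A = 20 (A = -6*(-4) - 4 = 24 - 4 = 20)
f(C) = (56 + C)/(2*C + 2*C**2) (f(C) = (56 + C)/(C + ((C**2 + C**2) + C)) = (56 + C)/(C + (2*C**2 + C)) = (56 + C)/(C + (C + 2*C**2)) = (56 + C)/(2*C + 2*C**2))
f(H(2))/A = ((56 + 2**2)/(2*(2**2)*(1 + 2**2)))/20 = ((1/2)*(56 + 4)/(4*(1 + 4)))*(1/20) = ((1/2)*(1/4)*60/5)*(1/20) = ((1/2)*(1/4)*(1/5)*60)*(1/20) = (3/2)*(1/20) = 3/40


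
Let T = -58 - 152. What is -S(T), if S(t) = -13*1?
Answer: 13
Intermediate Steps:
T = -210
S(t) = -13
-S(T) = -1*(-13) = 13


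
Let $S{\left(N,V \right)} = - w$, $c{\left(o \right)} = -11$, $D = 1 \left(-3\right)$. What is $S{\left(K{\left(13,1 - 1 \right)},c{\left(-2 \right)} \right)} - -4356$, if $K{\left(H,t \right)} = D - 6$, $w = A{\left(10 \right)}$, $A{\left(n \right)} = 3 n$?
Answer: $4326$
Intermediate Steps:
$D = -3$
$w = 30$ ($w = 3 \cdot 10 = 30$)
$K{\left(H,t \right)} = -9$ ($K{\left(H,t \right)} = -3 - 6 = -9$)
$S{\left(N,V \right)} = -30$ ($S{\left(N,V \right)} = \left(-1\right) 30 = -30$)
$S{\left(K{\left(13,1 - 1 \right)},c{\left(-2 \right)} \right)} - -4356 = -30 - -4356 = -30 + 4356 = 4326$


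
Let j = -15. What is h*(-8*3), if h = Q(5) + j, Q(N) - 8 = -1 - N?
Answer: 312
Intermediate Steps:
Q(N) = 7 - N (Q(N) = 8 + (-1 - N) = 7 - N)
h = -13 (h = (7 - 1*5) - 15 = (7 - 5) - 15 = 2 - 15 = -13)
h*(-8*3) = -(-104)*3 = -13*(-24) = 312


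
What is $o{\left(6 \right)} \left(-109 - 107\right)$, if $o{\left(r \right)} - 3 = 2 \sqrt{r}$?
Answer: $-648 - 432 \sqrt{6} \approx -1706.2$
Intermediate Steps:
$o{\left(r \right)} = 3 + 2 \sqrt{r}$
$o{\left(6 \right)} \left(-109 - 107\right) = \left(3 + 2 \sqrt{6}\right) \left(-109 - 107\right) = \left(3 + 2 \sqrt{6}\right) \left(-216\right) = -648 - 432 \sqrt{6}$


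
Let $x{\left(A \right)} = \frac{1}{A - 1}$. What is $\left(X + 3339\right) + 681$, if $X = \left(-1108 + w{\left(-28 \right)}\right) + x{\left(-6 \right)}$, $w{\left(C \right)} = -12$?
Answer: $\frac{20299}{7} \approx 2899.9$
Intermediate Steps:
$x{\left(A \right)} = \frac{1}{-1 + A}$
$X = - \frac{7841}{7}$ ($X = \left(-1108 - 12\right) + \frac{1}{-1 - 6} = -1120 + \frac{1}{-7} = -1120 - \frac{1}{7} = - \frac{7841}{7} \approx -1120.1$)
$\left(X + 3339\right) + 681 = \left(- \frac{7841}{7} + 3339\right) + 681 = \frac{15532}{7} + 681 = \frac{20299}{7}$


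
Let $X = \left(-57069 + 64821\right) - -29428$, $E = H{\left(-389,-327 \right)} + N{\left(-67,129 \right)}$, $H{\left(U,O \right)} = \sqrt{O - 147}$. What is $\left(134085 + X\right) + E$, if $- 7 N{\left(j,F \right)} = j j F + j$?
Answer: $\frac{619841}{7} + i \sqrt{474} \approx 88549.0 + 21.772 i$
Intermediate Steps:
$N{\left(j,F \right)} = - \frac{j}{7} - \frac{F j^{2}}{7}$ ($N{\left(j,F \right)} = - \frac{j j F + j}{7} = - \frac{j^{2} F + j}{7} = - \frac{F j^{2} + j}{7} = - \frac{j + F j^{2}}{7} = - \frac{j}{7} - \frac{F j^{2}}{7}$)
$H{\left(U,O \right)} = \sqrt{-147 + O}$
$E = - \frac{579014}{7} + i \sqrt{474}$ ($E = \sqrt{-147 - 327} - - \frac{67 \left(1 + 129 \left(-67\right)\right)}{7} = \sqrt{-474} - - \frac{67 \left(1 - 8643\right)}{7} = i \sqrt{474} - \left(- \frac{67}{7}\right) \left(-8642\right) = i \sqrt{474} - \frac{579014}{7} = - \frac{579014}{7} + i \sqrt{474} \approx -82716.0 + 21.772 i$)
$X = 37180$ ($X = 7752 + 29428 = 37180$)
$\left(134085 + X\right) + E = \left(134085 + 37180\right) - \left(\frac{579014}{7} - i \sqrt{474}\right) = 171265 - \left(\frac{579014}{7} - i \sqrt{474}\right) = \frac{619841}{7} + i \sqrt{474}$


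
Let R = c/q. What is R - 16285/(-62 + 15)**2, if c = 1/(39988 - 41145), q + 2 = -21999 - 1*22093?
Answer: -830807901821/112696018422 ≈ -7.3721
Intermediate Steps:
q = -44094 (q = -2 + (-21999 - 1*22093) = -2 + (-21999 - 22093) = -2 - 44092 = -44094)
c = -1/1157 (c = 1/(-1157) = -1/1157 ≈ -0.00086430)
R = 1/51016758 (R = -1/1157/(-44094) = -1/1157*(-1/44094) = 1/51016758 ≈ 1.9601e-8)
R - 16285/(-62 + 15)**2 = 1/51016758 - 16285/(-62 + 15)**2 = 1/51016758 - 16285/((-47)**2) = 1/51016758 - 16285/2209 = -830807901821/112696018422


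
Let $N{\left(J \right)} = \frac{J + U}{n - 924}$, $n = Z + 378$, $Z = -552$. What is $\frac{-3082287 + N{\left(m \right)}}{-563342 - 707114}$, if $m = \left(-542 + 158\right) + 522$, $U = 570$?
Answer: $\frac{564058639}{232493448} \approx 2.4261$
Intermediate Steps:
$m = 138$ ($m = -384 + 522 = 138$)
$n = -174$ ($n = -552 + 378 = -174$)
$N{\left(J \right)} = - \frac{95}{183} - \frac{J}{1098}$ ($N{\left(J \right)} = \frac{J + 570}{-174 - 924} = \frac{570 + J}{-1098} = \left(570 + J\right) \left(- \frac{1}{1098}\right) = - \frac{95}{183} - \frac{J}{1098}$)
$\frac{-3082287 + N{\left(m \right)}}{-563342 - 707114} = \frac{-3082287 - \frac{118}{183}}{-563342 - 707114} = \frac{-3082287 - \frac{118}{183}}{-1270456} = \left(-3082287 - \frac{118}{183}\right) \left(- \frac{1}{1270456}\right) = \left(- \frac{564058639}{183}\right) \left(- \frac{1}{1270456}\right) = \frac{564058639}{232493448}$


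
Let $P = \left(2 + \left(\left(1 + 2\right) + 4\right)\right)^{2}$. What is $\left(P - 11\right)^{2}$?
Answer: $4900$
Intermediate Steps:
$P = 81$ ($P = \left(2 + \left(3 + 4\right)\right)^{2} = \left(2 + 7\right)^{2} = 9^{2} = 81$)
$\left(P - 11\right)^{2} = \left(81 - 11\right)^{2} = 70^{2} = 4900$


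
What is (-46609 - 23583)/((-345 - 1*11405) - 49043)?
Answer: 70192/60793 ≈ 1.1546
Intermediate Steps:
(-46609 - 23583)/((-345 - 1*11405) - 49043) = -70192/((-345 - 11405) - 49043) = -70192/(-11750 - 49043) = -70192/(-60793) = -70192*(-1/60793) = 70192/60793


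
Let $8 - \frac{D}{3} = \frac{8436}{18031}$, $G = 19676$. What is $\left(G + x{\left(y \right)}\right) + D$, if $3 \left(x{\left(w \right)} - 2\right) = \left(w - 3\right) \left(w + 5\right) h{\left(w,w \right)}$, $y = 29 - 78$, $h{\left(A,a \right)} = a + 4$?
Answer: $- \frac{13873814}{949} \approx -14619.0$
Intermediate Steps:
$h{\left(A,a \right)} = 4 + a$
$y = -49$
$x{\left(w \right)} = 2 + \frac{\left(-3 + w\right) \left(4 + w\right) \left(5 + w\right)}{3}$ ($x{\left(w \right)} = 2 + \frac{\left(w - 3\right) \left(w + 5\right) \left(4 + w\right)}{3} = 2 + \frac{\left(-3 + w\right) \left(5 + w\right) \left(4 + w\right)}{3} = 2 + \frac{\left(-3 + w\right) \left(4 + w\right) \left(5 + w\right)}{3}$)
$D = \frac{21444}{949}$ ($D = 24 - 3 \cdot \frac{8436}{18031} = 24 - 3 \cdot 8436 \cdot \frac{1}{18031} = 24 - \frac{1332}{949} = \frac{21444}{949} \approx 22.596$)
$\left(G + x{\left(y \right)}\right) + D = \left(19676 + \left(-18 + 2 \left(-49\right)^{2} - - \frac{343}{3} + \frac{\left(-49\right)^{3}}{3}\right)\right) + \frac{21444}{949} = \left(19676 + \left(-18 + 2 \cdot 2401 + \frac{343}{3} + \frac{1}{3} \left(-117649\right)\right)\right) + \frac{21444}{949} = \left(19676 + \left(-18 + 4802 + \frac{343}{3} - \frac{117649}{3}\right)\right) + \frac{21444}{949} = \left(19676 - 34318\right) + \frac{21444}{949} = -14642 + \frac{21444}{949} = - \frac{13873814}{949}$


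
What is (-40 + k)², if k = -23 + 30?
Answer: 1089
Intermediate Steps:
k = 7
(-40 + k)² = (-40 + 7)² = (-33)² = 1089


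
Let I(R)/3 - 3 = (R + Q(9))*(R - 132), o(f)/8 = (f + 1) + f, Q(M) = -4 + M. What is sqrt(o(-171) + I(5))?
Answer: I*sqrt(6529) ≈ 80.802*I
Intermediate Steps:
o(f) = 8 + 16*f (o(f) = 8*((f + 1) + f) = 8*((1 + f) + f) = 8*(1 + 2*f) = 8 + 16*f)
I(R) = 9 + 3*(-132 + R)*(5 + R) (I(R) = 9 + 3*((R + (-4 + 9))*(R - 132)) = 9 + 3*((R + 5)*(-132 + R)) = 9 + 3*((5 + R)*(-132 + R)) = 9 + 3*((-132 + R)*(5 + R)) = 9 + 3*(-132 + R)*(5 + R))
sqrt(o(-171) + I(5)) = sqrt((8 + 16*(-171)) + (-1971 - 381*5 + 3*5**2)) = sqrt((8 - 2736) + (-1971 - 1905 + 3*25)) = sqrt(-2728 + (-1971 - 1905 + 75)) = sqrt(-2728 - 3801) = sqrt(-6529) = I*sqrt(6529)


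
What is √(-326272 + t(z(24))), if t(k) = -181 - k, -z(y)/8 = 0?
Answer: I*√326453 ≈ 571.36*I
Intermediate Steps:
z(y) = 0 (z(y) = -8*0 = 0)
√(-326272 + t(z(24))) = √(-326272 + (-181 - 1*0)) = √(-326272 + (-181 + 0)) = √(-326272 - 181) = √(-326453) = I*√326453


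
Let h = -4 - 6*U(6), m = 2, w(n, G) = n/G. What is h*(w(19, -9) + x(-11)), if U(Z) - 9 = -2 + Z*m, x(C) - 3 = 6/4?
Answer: -2537/9 ≈ -281.89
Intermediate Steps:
x(C) = 9/2 (x(C) = 3 + 6/4 = 3 + 6*(¼) = 3 + 3/2 = 9/2)
U(Z) = 7 + 2*Z (U(Z) = 9 + (-2 + Z*2) = 9 + (-2 + 2*Z) = 7 + 2*Z)
h = -118 (h = -4 - 6*(7 + 2*6) = -4 - 6*(7 + 12) = -4 - 6*19 = -4 - 114 = -118)
h*(w(19, -9) + x(-11)) = -118*(19/(-9) + 9/2) = -118*(19*(-⅑) + 9/2) = -118*(-19/9 + 9/2) = -118*43/18 = -2537/9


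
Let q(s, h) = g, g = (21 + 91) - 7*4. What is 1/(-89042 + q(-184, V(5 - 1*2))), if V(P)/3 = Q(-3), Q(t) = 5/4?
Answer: -1/88958 ≈ -1.1241e-5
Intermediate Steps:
g = 84 (g = 112 - 28 = 84)
Q(t) = 5/4 (Q(t) = 5*(¼) = 5/4)
V(P) = 15/4 (V(P) = 3*(5/4) = 15/4)
q(s, h) = 84
1/(-89042 + q(-184, V(5 - 1*2))) = 1/(-89042 + 84) = 1/(-88958) = -1/88958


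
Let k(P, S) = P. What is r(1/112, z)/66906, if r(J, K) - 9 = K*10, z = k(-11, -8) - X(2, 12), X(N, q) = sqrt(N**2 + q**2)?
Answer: -101/66906 - 10*sqrt(37)/33453 ≈ -0.0033279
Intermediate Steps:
z = -11 - 2*sqrt(37) (z = -11 - sqrt(2**2 + 12**2) = -11 - sqrt(4 + 144) = -11 - sqrt(148) = -11 - 2*sqrt(37) ≈ -23.166)
r(J, K) = 9 + 10*K (r(J, K) = 9 + K*10 = 9 + 10*K)
r(1/112, z)/66906 = (9 + 10*(-11 - 2*sqrt(37)))/66906 = (9 + (-110 - 20*sqrt(37)))*(1/66906) = (-101 - 20*sqrt(37))*(1/66906) = -101/66906 - 10*sqrt(37)/33453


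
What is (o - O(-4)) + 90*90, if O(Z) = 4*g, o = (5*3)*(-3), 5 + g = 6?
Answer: 8051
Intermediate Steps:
g = 1 (g = -5 + 6 = 1)
o = -45 (o = 15*(-3) = -45)
O(Z) = 4 (O(Z) = 4*1 = 4)
(o - O(-4)) + 90*90 = (-45 - 1*4) + 90*90 = (-45 - 4) + 8100 = -49 + 8100 = 8051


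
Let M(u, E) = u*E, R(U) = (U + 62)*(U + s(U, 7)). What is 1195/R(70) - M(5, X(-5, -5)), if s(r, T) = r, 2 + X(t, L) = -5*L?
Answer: -424801/3696 ≈ -114.94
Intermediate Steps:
X(t, L) = -2 - 5*L
R(U) = 2*U*(62 + U) (R(U) = (U + 62)*(U + U) = (62 + U)*(2*U) = 2*U*(62 + U))
M(u, E) = E*u
1195/R(70) - M(5, X(-5, -5)) = 1195/((2*70*(62 + 70))) - (-2 - 5*(-5))*5 = 1195/((2*70*132)) - (-2 + 25)*5 = 1195/18480 - 23*5 = 1195*(1/18480) - 1*115 = 239/3696 - 115 = -424801/3696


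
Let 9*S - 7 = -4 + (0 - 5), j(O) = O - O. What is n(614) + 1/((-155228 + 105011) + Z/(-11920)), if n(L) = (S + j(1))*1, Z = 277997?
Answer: -1197836554/5389781733 ≈ -0.22224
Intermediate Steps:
j(O) = 0
S = -2/9 (S = 7/9 + (-4 + (0 - 5))/9 = 7/9 + (-4 - 5)/9 = 7/9 + (⅑)*(-9) = 7/9 - 1 = -2/9 ≈ -0.22222)
n(L) = -2/9 (n(L) = (-2/9 + 0)*1 = -2/9*1 = -2/9)
n(614) + 1/((-155228 + 105011) + Z/(-11920)) = -2/9 + 1/((-155228 + 105011) + 277997/(-11920)) = -2/9 + 1/(-50217 + 277997*(-1/11920)) = -2/9 + 1/(-50217 - 277997/11920) = -2/9 + 1/(-598864637/11920) = -2/9 - 11920/598864637 = -1197836554/5389781733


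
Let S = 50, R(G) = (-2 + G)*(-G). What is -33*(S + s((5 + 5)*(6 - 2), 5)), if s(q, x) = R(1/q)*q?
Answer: -68607/40 ≈ -1715.2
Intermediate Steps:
R(G) = -G*(-2 + G)
s(q, x) = 2 - 1/q (s(q, x) = ((2 - 1/q)/q)*q = 2 - 1/q)
-33*(S + s((5 + 5)*(6 - 2), 5)) = -33*(50 + (2 - 1/((5 + 5)*(6 - 2)))) = -33*(50 + (2 - 1/(10*4))) = -33*(50 + (2 - 1/40)) = -33*(50 + 79/40) = -33*2079/40 = -68607/40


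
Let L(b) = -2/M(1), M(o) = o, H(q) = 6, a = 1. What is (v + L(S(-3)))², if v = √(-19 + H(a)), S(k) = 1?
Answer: (-2 + I*√13)² ≈ -9.0 - 14.422*I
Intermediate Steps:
L(b) = -2 (L(b) = -2/1 = -2*1 = -2)
v = I*√13 (v = √(-19 + 6) = √(-13) = I*√13 ≈ 3.6056*I)
(v + L(S(-3)))² = (I*√13 - 2)² = (-2 + I*√13)²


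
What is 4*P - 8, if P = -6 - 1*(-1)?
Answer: -28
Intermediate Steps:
P = -5 (P = -6 + 1 = -5)
4*P - 8 = 4*(-5) - 8 = -20 - 8 = -28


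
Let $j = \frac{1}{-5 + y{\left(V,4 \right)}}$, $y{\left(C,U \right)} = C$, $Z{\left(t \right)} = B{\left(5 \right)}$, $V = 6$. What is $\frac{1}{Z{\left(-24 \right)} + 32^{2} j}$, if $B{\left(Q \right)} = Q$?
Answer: $\frac{1}{1029} \approx 0.00097182$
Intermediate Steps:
$Z{\left(t \right)} = 5$
$j = 1$ ($j = \frac{1}{-5 + 6} = 1^{-1} = 1$)
$\frac{1}{Z{\left(-24 \right)} + 32^{2} j} = \frac{1}{5 + 32^{2} \cdot 1} = \frac{1}{5 + 1024 \cdot 1} = \frac{1}{5 + 1024} = \frac{1}{1029}$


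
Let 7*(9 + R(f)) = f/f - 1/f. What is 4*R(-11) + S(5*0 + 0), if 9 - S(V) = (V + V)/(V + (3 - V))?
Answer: -2031/77 ≈ -26.377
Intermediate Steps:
R(f) = -62/7 - 1/(7*f) (R(f) = -9 + (f/f - 1/f)/7 = -9 + (1 - 1/f)/7 = -9 + (⅐ - 1/(7*f)) = -62/7 - 1/(7*f))
S(V) = 9 - 2*V/3 (S(V) = 9 - (V + V)/(V + (3 - V)) = 9 - 2*V/3)
4*R(-11) + S(5*0 + 0) = 4*((⅐)*(-1 - 62*(-11))/(-11)) + (9 - 2*(5*0 + 0)/3) = 4*((⅐)*(-1/11)*(-1 + 682)) + (9 - 2*(0 + 0)/3) = 4*((⅐)*(-1/11)*681) + (9 - ⅔*0) = 4*(-681/77) + (9 + 0) = -2724/77 + 9 = -2031/77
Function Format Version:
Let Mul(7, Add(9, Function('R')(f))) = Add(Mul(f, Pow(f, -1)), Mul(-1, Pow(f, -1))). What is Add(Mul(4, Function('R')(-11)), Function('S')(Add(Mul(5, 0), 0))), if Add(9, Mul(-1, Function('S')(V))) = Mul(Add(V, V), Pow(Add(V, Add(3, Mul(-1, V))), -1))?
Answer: Rational(-2031, 77) ≈ -26.377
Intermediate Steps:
Function('R')(f) = Add(Rational(-62, 7), Mul(Rational(-1, 7), Pow(f, -1))) (Function('R')(f) = Add(-9, Mul(Rational(1, 7), Add(Mul(f, Pow(f, -1)), Mul(-1, Pow(f, -1))))) = Add(-9, Mul(Rational(1, 7), Add(1, Mul(-1, Pow(f, -1))))) = Add(-9, Add(Rational(1, 7), Mul(Rational(-1, 7), Pow(f, -1)))) = Add(Rational(-62, 7), Mul(Rational(-1, 7), Pow(f, -1))))
Function('S')(V) = Add(9, Mul(Rational(-2, 3), V)) (Function('S')(V) = Add(9, Mul(-1, Mul(Add(V, V), Pow(Add(V, Add(3, Mul(-1, V))), -1)))) = Add(9, Mul(-1, Mul(Mul(2, V), Pow(3, -1)))) = Add(9, Mul(-1, Mul(Mul(2, V), Rational(1, 3)))) = Add(9, Mul(-1, Mul(Rational(2, 3), V))) = Add(9, Mul(Rational(-2, 3), V)))
Add(Mul(4, Function('R')(-11)), Function('S')(Add(Mul(5, 0), 0))) = Add(Mul(4, Mul(Rational(1, 7), Pow(-11, -1), Add(-1, Mul(-62, -11)))), Add(9, Mul(Rational(-2, 3), Add(Mul(5, 0), 0)))) = Add(Mul(4, Mul(Rational(1, 7), Rational(-1, 11), Add(-1, 682))), Add(9, Mul(Rational(-2, 3), Add(0, 0)))) = Add(Mul(4, Mul(Rational(1, 7), Rational(-1, 11), 681)), Add(9, Mul(Rational(-2, 3), 0))) = Add(Mul(4, Rational(-681, 77)), Add(9, 0)) = Add(Rational(-2724, 77), 9) = Rational(-2031, 77)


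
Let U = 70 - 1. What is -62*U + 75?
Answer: -4203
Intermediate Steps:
U = 69
-62*U + 75 = -62*69 + 75 = -4278 + 75 = -4203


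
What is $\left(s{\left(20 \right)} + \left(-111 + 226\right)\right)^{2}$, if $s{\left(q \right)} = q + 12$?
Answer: $21609$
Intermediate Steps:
$s{\left(q \right)} = 12 + q$
$\left(s{\left(20 \right)} + \left(-111 + 226\right)\right)^{2} = \left(\left(12 + 20\right) + \left(-111 + 226\right)\right)^{2} = \left(32 + 115\right)^{2} = 147^{2} = 21609$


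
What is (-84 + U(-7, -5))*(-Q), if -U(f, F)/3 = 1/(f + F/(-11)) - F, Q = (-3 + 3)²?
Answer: 0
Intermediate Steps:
Q = 0 (Q = 0² = 0)
U(f, F) = -3/(f - F/11) + 3*F (U(f, F) = -3*(1/(f + F/(-11)) - F) = -3*(1/(f + F*(-1/11)) - F) = -3*(1/(f - F/11) - F) = -3/(f - F/11) + 3*F)
(-84 + U(-7, -5))*(-Q) = (-84 + 3*(11 + (-5)² - 11*(-5)*(-7))/(-5 - 11*(-7)))*(-1*0) = (-84 + 3*(11 + 25 - 385)/(-5 + 77))*0 = (-84 + 3*(-349)/72)*0 = (-84 + 3*(1/72)*(-349))*0 = (-84 - 349/24)*0 = -2365/24*0 = 0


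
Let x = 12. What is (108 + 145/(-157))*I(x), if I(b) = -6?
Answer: -100866/157 ≈ -642.46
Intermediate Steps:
(108 + 145/(-157))*I(x) = (108 + 145/(-157))*(-6) = (108 + 145*(-1/157))*(-6) = (108 - 145/157)*(-6) = (16811/157)*(-6) = -100866/157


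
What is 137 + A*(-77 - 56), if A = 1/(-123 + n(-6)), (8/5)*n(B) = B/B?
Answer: 135187/979 ≈ 138.09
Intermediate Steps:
n(B) = 5/8 (n(B) = 5*(B/B)/8 = (5/8)*1 = 5/8)
A = -8/979 (A = 1/(-123 + 5/8) = 1/(-979/8) = -8/979 ≈ -0.0081716)
137 + A*(-77 - 56) = 137 - 8*(-77 - 56)/979 = 137 - 8/979*(-133) = 137 + 1064/979 = 135187/979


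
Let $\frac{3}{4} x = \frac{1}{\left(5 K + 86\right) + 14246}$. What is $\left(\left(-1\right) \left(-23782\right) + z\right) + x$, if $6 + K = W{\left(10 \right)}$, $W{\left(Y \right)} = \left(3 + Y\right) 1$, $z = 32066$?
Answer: $\frac{2407104652}{43101} \approx 55848.0$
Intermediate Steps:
$W{\left(Y \right)} = 3 + Y$
$K = 7$ ($K = -6 + \left(3 + 10\right) = -6 + 13 = 7$)
$x = \frac{4}{43101}$ ($x = \frac{4}{3 \left(\left(5 \cdot 7 + 86\right) + 14246\right)} = \frac{4}{3 \left(\left(35 + 86\right) + 14246\right)} = \frac{4}{3 \left(121 + 14246\right)} = \frac{4}{3 \cdot 14367} = \frac{4}{3} \cdot \frac{1}{14367} = \frac{4}{43101} \approx 9.2805 \cdot 10^{-5}$)
$\left(\left(-1\right) \left(-23782\right) + z\right) + x = \left(\left(-1\right) \left(-23782\right) + 32066\right) + \frac{4}{43101} = \left(23782 + 32066\right) + \frac{4}{43101} = 55848 + \frac{4}{43101} = \frac{2407104652}{43101}$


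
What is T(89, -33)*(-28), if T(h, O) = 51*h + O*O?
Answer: -157584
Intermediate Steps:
T(h, O) = O² + 51*h (T(h, O) = 51*h + O² = O² + 51*h)
T(89, -33)*(-28) = ((-33)² + 51*89)*(-28) = (1089 + 4539)*(-28) = 5628*(-28) = -157584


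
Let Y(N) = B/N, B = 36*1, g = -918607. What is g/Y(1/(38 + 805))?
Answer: -918607/30348 ≈ -30.269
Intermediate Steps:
B = 36
Y(N) = 36/N
g/Y(1/(38 + 805)) = -918607*1/(36*(38 + 805)) = -918607/(36/(1/843)) = -918607/(36*843) = -918607/30348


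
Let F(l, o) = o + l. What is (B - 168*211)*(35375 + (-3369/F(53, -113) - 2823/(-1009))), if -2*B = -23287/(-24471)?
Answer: -1240566308284864301/987649560 ≈ -1.2561e+9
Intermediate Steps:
F(l, o) = l + o
B = -23287/48942 (B = -(-23287)/(2*(-24471)) = -(-23287)*(-1)/(2*24471) = -½*23287/24471 = -23287/48942 ≈ -0.47581)
(B - 168*211)*(35375 + (-3369/F(53, -113) - 2823/(-1009))) = (-23287/48942 - 168*211)*(35375 + (-3369/(53 - 113) - 2823/(-1009))) = (-23287/48942 - 35448)*(35375 + (-3369/(-60) - 2823*(-1/1009))) = -1734919303*(35375 + (-3369*(-1/60) + 2823/1009))/48942 = -1734919303*(35375 + (1123/20 + 2823/1009))/48942 = -1734919303*(35375 + 1189567/20180)/48942 = -1734919303/48942*715057067/20180 = -1240566308284864301/987649560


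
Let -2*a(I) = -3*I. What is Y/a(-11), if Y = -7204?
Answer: 14408/33 ≈ 436.61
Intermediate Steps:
a(I) = 3*I/2 (a(I) = -(-3)*I/2 = 3*I/2)
Y/a(-11) = -7204/((3/2)*(-11)) = -7204/(-33/2) = -7204*(-2/33) = 14408/33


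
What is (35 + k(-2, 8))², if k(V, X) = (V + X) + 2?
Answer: 1849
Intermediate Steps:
k(V, X) = 2 + V + X
(35 + k(-2, 8))² = (35 + (2 - 2 + 8))² = (35 + 8)² = 43² = 1849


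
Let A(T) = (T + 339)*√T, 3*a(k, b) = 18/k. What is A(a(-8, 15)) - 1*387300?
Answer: -387300 + 1353*I*√3/8 ≈ -3.873e+5 + 292.93*I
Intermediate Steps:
a(k, b) = 6/k (a(k, b) = (18/k)/3 = 6/k)
A(T) = √T*(339 + T) (A(T) = (339 + T)*√T = √T*(339 + T))
A(a(-8, 15)) - 1*387300 = √(6/(-8))*(339 + 6/(-8)) - 1*387300 = √(6*(-⅛))*(339 + 6*(-⅛)) - 387300 = √(-¾)*(339 - ¾) - 387300 = (I*√3/2)*(1353/4) - 387300 = 1353*I*√3/8 - 387300 = -387300 + 1353*I*√3/8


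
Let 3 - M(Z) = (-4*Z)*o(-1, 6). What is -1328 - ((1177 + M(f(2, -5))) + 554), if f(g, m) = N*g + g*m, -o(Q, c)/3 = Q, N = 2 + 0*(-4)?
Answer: -2990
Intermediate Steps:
N = 2 (N = 2 + 0 = 2)
o(Q, c) = -3*Q
f(g, m) = 2*g + g*m
M(Z) = 3 + 12*Z (M(Z) = 3 - (-4*Z)*(-3*(-1)) = 3 - (-4*Z)*3 = 3 - (-12)*Z = 3 + 12*Z)
-1328 - ((1177 + M(f(2, -5))) + 554) = -1328 - ((1177 + (3 + 12*(2*(2 - 5)))) + 554) = -1328 - ((1177 + (3 + 12*(2*(-3)))) + 554) = -1328 - ((1177 + (3 + 12*(-6))) + 554) = -1328 - ((1177 + (3 - 72)) + 554) = -1328 - ((1177 - 69) + 554) = -1328 - (1108 + 554) = -1328 - 1*1662 = -1328 - 1662 = -2990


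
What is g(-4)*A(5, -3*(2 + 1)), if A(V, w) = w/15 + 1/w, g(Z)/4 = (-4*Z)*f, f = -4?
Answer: 8192/45 ≈ 182.04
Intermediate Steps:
g(Z) = 64*Z (g(Z) = 4*(-4*Z*(-4)) = 4*(16*Z) = 64*Z)
A(V, w) = 1/w + w/15 (A(V, w) = w*(1/15) + 1/w = w/15 + 1/w = 1/w + w/15)
g(-4)*A(5, -3*(2 + 1)) = (64*(-4))*(1/(-3*(2 + 1)) + (-3*(2 + 1))/15) = -256*(1/(-3*3) + (-3*3)/15) = -256*(1/(-9) + (1/15)*(-9)) = -256*(-1/9 - 3/5) = -256*(-32/45) = 8192/45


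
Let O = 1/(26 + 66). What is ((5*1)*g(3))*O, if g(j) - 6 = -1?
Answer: 25/92 ≈ 0.27174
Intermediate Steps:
g(j) = 5 (g(j) = 6 - 1 = 5)
O = 1/92 ≈ 0.010870
((5*1)*g(3))*O = ((5*1)*5)*(1/92) = (5*5)*(1/92) = 25*(1/92) = 25/92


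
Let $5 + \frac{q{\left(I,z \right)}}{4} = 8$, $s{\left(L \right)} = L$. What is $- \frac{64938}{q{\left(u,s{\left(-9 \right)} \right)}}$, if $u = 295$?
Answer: $- \frac{10823}{2} \approx -5411.5$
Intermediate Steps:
$q{\left(I,z \right)} = 12$ ($q{\left(I,z \right)} = -20 + 4 \cdot 8 = -20 + 32 = 12$)
$- \frac{64938}{q{\left(u,s{\left(-9 \right)} \right)}} = - \frac{64938}{12} = \left(-64938\right) \frac{1}{12} = - \frac{10823}{2}$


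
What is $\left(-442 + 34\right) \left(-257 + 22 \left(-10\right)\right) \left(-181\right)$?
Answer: $-35225496$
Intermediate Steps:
$\left(-442 + 34\right) \left(-257 + 22 \left(-10\right)\right) \left(-181\right) = - 408 \left(-257 - 220\right) \left(-181\right) = \left(-408\right) \left(-477\right) \left(-181\right) = 194616 \left(-181\right) = -35225496$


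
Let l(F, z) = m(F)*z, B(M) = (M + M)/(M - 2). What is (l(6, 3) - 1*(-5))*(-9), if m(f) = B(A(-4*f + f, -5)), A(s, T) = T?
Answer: -585/7 ≈ -83.571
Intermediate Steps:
B(M) = 2*M/(-2 + M) (B(M) = (2*M)/(-2 + M) = 2*M/(-2 + M))
m(f) = 10/7 (m(f) = 2*(-5)/(-2 - 5) = 2*(-5)/(-7) = 2*(-5)*(-⅐) = 10/7)
l(F, z) = 10*z/7
(l(6, 3) - 1*(-5))*(-9) = ((10/7)*3 - 1*(-5))*(-9) = (30/7 + 5)*(-9) = (65/7)*(-9) = -585/7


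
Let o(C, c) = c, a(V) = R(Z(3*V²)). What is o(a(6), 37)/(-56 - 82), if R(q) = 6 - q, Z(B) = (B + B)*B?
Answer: -37/138 ≈ -0.26812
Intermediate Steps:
Z(B) = 2*B² (Z(B) = (2*B)*B = 2*B²)
a(V) = 6 - 18*V⁴ (a(V) = 6 - 2*(3*V²)² = 6 - 2*9*V⁴ = 6 - 18*V⁴)
o(a(6), 37)/(-56 - 82) = 37/(-56 - 82) = 37/(-138) = 37*(-1/138) = -37/138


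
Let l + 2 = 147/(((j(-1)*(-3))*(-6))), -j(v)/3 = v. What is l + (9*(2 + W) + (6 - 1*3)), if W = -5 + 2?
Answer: -95/18 ≈ -5.2778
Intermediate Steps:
j(v) = -3*v
W = -3
l = 13/18 (l = -2 + 147/(((-3*(-1)*(-3))*(-6))) = -2 + 147/(((3*(-3))*(-6))) = -2 + 147/((-9*(-6))) = -2 + 147/54 = -2 + 147*(1/54) = -2 + 49/18 = 13/18 ≈ 0.72222)
l + (9*(2 + W) + (6 - 1*3)) = 13/18 + (9*(2 - 3) + (6 - 1*3)) = 13/18 + (9*(-1) + (6 - 3)) = 13/18 + (-9 + 3) = 13/18 - 6 = -95/18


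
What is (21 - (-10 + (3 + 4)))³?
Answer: 13824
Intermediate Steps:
(21 - (-10 + (3 + 4)))³ = (21 - (-10 + 7))³ = (21 - 1*(-3))³ = (21 + 3)³ = 24³ = 13824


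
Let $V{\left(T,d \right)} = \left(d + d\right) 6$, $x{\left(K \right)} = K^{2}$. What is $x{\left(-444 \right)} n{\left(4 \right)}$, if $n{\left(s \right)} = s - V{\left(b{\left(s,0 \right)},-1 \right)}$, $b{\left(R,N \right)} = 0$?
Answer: $3154176$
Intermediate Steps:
$V{\left(T,d \right)} = 12 d$ ($V{\left(T,d \right)} = 2 d 6 = 12 d$)
$n{\left(s \right)} = 12 + s$ ($n{\left(s \right)} = s - 12 \left(-1\right) = s - -12 = s + 12 = 12 + s$)
$x{\left(-444 \right)} n{\left(4 \right)} = \left(-444\right)^{2} \left(12 + 4\right) = 197136 \cdot 16 = 3154176$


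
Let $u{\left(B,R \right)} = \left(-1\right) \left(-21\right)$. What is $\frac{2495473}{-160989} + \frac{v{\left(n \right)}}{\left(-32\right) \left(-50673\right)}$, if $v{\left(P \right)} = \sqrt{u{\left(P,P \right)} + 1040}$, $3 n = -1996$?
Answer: $- \frac{2495473}{160989} + \frac{\sqrt{1061}}{1621536} \approx -15.501$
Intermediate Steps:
$n = - \frac{1996}{3}$ ($n = \frac{1}{3} \left(-1996\right) = - \frac{1996}{3} \approx -665.33$)
$u{\left(B,R \right)} = 21$
$v{\left(P \right)} = \sqrt{1061}$ ($v{\left(P \right)} = \sqrt{21 + 1040} = \sqrt{1061}$)
$\frac{2495473}{-160989} + \frac{v{\left(n \right)}}{\left(-32\right) \left(-50673\right)} = \frac{2495473}{-160989} + \frac{\sqrt{1061}}{\left(-32\right) \left(-50673\right)} = 2495473 \left(- \frac{1}{160989}\right) + \frac{\sqrt{1061}}{1621536} = - \frac{2495473}{160989} + \sqrt{1061} \cdot \frac{1}{1621536} = - \frac{2495473}{160989} + \frac{\sqrt{1061}}{1621536}$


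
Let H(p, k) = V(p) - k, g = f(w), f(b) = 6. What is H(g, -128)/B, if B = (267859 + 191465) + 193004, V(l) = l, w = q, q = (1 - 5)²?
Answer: 67/326164 ≈ 0.00020542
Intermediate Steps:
q = 16 (q = (-4)² = 16)
w = 16
g = 6
B = 652328 (B = 459324 + 193004 = 652328)
H(p, k) = p - k
H(g, -128)/B = (6 - 1*(-128))/652328 = (6 + 128)*(1/652328) = 134*(1/652328) = 67/326164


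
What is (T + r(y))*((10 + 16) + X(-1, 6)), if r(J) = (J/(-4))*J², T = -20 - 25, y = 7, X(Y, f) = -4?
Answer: -5753/2 ≈ -2876.5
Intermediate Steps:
T = -45
r(J) = -J³/4 (r(J) = (J*(-¼))*J² = (-J/4)*J² = -J³/4)
(T + r(y))*((10 + 16) + X(-1, 6)) = (-45 - ¼*7³)*((10 + 16) - 4) = (-45 - ¼*343)*(26 - 4) = (-45 - 343/4)*22 = -523/4*22 = -5753/2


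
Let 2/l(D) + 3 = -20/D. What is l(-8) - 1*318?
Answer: -322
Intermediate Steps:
l(D) = 2/(-3 - 20/D)
l(-8) - 1*318 = -2*(-8)/(20 + 3*(-8)) - 1*318 = -2*(-8)/(20 - 24) - 318 = -2*(-8)/(-4) - 318 = -2*(-8)*(-1/4) - 318 = -4 - 318 = -322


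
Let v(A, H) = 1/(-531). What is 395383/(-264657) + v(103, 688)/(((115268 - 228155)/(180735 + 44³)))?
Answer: -212883465388/142921925739 ≈ -1.4895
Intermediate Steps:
v(A, H) = -1/531
395383/(-264657) + v(103, 688)/(((115268 - 228155)/(180735 + 44³))) = 395383/(-264657) - (180735 + 44³)/(115268 - 228155)/531 = 395383*(-1/264657) - 1/(531*((-112887/(180735 + 85184)))) = -395383/264657 - 1/(531*((-112887/265919))) = -395383/264657 - 1/(531*((-112887*1/265919))) = -395383/264657 - 1/(531*(-3051/7187)) = -395383/264657 - 1/531*(-7187/3051) = -395383/264657 + 7187/1620081 = -212883465388/142921925739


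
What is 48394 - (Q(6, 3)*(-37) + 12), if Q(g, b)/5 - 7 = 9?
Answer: 51342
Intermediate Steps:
Q(g, b) = 80 (Q(g, b) = 35 + 5*9 = 35 + 45 = 80)
48394 - (Q(6, 3)*(-37) + 12) = 48394 - (80*(-37) + 12) = 48394 - (-2960 + 12) = 48394 - 1*(-2948) = 48394 + 2948 = 51342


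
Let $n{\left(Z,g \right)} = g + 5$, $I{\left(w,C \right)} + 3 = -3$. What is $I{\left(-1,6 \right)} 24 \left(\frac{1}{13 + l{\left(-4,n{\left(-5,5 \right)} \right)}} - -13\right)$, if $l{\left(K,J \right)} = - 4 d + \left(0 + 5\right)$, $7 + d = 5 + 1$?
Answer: $- \frac{20664}{11} \approx -1878.5$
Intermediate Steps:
$I{\left(w,C \right)} = -6$ ($I{\left(w,C \right)} = -3 - 3 = -6$)
$d = -1$ ($d = -7 + \left(5 + 1\right) = -7 + 6 = -1$)
$n{\left(Z,g \right)} = 5 + g$
$l{\left(K,J \right)} = 9$ ($l{\left(K,J \right)} = \left(-4\right) \left(-1\right) + \left(0 + 5\right) = 4 + 5 = 9$)
$I{\left(-1,6 \right)} 24 \left(\frac{1}{13 + l{\left(-4,n{\left(-5,5 \right)} \right)}} - -13\right) = \left(-6\right) 24 \left(\frac{1}{13 + 9} - -13\right) = - 144 \left(\frac{1}{22} + 13\right) = \left(-144\right) \frac{287}{22} = - \frac{20664}{11}$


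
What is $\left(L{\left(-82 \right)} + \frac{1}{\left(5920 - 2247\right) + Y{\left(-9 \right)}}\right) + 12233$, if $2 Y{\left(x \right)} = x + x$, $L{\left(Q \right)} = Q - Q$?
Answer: $\frac{44821713}{3664} \approx 12233.0$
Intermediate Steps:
$L{\left(Q \right)} = 0$
$Y{\left(x \right)} = x$ ($Y{\left(x \right)} = \frac{x + x}{2} = \frac{2 x}{2} = x$)
$\left(L{\left(-82 \right)} + \frac{1}{\left(5920 - 2247\right) + Y{\left(-9 \right)}}\right) + 12233 = \left(0 + \frac{1}{\left(5920 - 2247\right) - 9}\right) + 12233 = \left(0 + \frac{1}{3673 - 9}\right) + 12233 = \left(0 + \frac{1}{3664}\right) + 12233 = \frac{1}{3664} + 12233 = \frac{44821713}{3664}$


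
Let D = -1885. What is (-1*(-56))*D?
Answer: -105560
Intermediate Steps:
(-1*(-56))*D = -1*(-56)*(-1885) = 56*(-1885) = -105560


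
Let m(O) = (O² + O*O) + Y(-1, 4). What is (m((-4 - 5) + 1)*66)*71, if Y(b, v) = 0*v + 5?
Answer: 623238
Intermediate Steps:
Y(b, v) = 5 (Y(b, v) = 0 + 5 = 5)
m(O) = 5 + 2*O² (m(O) = (O² + O*O) + 5 = (O² + O²) + 5 = 2*O² + 5 = 5 + 2*O²)
(m((-4 - 5) + 1)*66)*71 = ((5 + 2*((-4 - 5) + 1)²)*66)*71 = ((5 + 2*(-9 + 1)²)*66)*71 = ((5 + 2*(-8)²)*66)*71 = ((5 + 2*64)*66)*71 = ((5 + 128)*66)*71 = (133*66)*71 = 8778*71 = 623238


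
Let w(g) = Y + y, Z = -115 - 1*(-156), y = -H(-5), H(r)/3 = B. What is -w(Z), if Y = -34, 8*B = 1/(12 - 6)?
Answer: 545/16 ≈ 34.063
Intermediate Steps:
B = 1/48 (B = 1/(8*(12 - 6)) = (⅛)/6 = (⅛)*(⅙) = 1/48 ≈ 0.020833)
H(r) = 1/16 (H(r) = 3*(1/48) = 1/16)
y = -1/16 (y = -1*1/16 = -1/16 ≈ -0.062500)
Z = 41 (Z = -115 + 156 = 41)
w(g) = -545/16 (w(g) = -34 - 1/16 = -545/16)
-w(Z) = -1*(-545/16) = 545/16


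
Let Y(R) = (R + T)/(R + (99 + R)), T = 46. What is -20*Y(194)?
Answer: -4800/487 ≈ -9.8563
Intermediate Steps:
Y(R) = (46 + R)/(99 + 2*R) (Y(R) = (R + 46)/(R + (99 + R)) = (46 + R)/(99 + 2*R))
-20*Y(194) = -20*(46 + 194)/(99 + 2*194) = -20*240/(99 + 388) = -20*240/487 = -4800/487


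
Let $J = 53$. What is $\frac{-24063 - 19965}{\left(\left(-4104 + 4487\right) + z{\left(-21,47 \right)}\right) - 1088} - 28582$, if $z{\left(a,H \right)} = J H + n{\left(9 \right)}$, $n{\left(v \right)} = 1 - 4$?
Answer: $- \frac{51005734}{1783} \approx -28607.0$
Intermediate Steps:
$n{\left(v \right)} = -3$ ($n{\left(v \right)} = 1 - 4 = -3$)
$z{\left(a,H \right)} = -3 + 53 H$ ($z{\left(a,H \right)} = 53 H - 3 = -3 + 53 H$)
$\frac{-24063 - 19965}{\left(\left(-4104 + 4487\right) + z{\left(-21,47 \right)}\right) - 1088} - 28582 = \frac{-24063 - 19965}{\left(\left(-4104 + 4487\right) + \left(-3 + 53 \cdot 47\right)\right) - 1088} - 28582 = - \frac{44028}{\left(383 + \left(-3 + 2491\right)\right) - 1088} - 28582 = - \frac{44028}{\left(383 + 2488\right) - 1088} - 28582 = - \frac{44028}{2871 - 1088} - 28582 = - \frac{44028}{1783} - 28582 = - \frac{51005734}{1783}$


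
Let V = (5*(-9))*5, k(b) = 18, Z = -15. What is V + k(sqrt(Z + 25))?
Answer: -207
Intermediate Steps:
V = -225 (V = -45*5 = -225)
V + k(sqrt(Z + 25)) = -225 + 18 = -207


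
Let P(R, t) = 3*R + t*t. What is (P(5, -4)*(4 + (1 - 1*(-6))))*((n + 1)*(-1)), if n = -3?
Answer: 682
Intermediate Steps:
P(R, t) = t² + 3*R (P(R, t) = 3*R + t² = t² + 3*R)
(P(5, -4)*(4 + (1 - 1*(-6))))*((n + 1)*(-1)) = (((-4)² + 3*5)*(4 + (1 - 1*(-6))))*((-3 + 1)*(-1)) = ((16 + 15)*(4 + (1 + 6)))*(-2*(-1)) = (31*(4 + 7))*2 = (31*11)*2 = 341*2 = 682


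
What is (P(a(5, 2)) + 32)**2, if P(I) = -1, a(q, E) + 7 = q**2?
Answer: 961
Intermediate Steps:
a(q, E) = -7 + q**2
(P(a(5, 2)) + 32)**2 = (-1 + 32)**2 = 31**2 = 961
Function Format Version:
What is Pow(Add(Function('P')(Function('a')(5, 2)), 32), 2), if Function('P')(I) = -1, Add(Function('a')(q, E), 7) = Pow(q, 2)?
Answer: 961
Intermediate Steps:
Function('a')(q, E) = Add(-7, Pow(q, 2))
Pow(Add(Function('P')(Function('a')(5, 2)), 32), 2) = Pow(Add(-1, 32), 2) = Pow(31, 2) = 961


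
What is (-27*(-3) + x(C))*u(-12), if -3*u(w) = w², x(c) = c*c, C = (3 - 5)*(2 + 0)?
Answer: -4656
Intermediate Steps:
C = -4 (C = -2*2 = -4)
x(c) = c²
u(w) = -w²/3
(-27*(-3) + x(C))*u(-12) = (-27*(-3) + (-4)²)*(-⅓*(-12)²) = (81 + 16)*(-⅓*144) = 97*(-48) = -4656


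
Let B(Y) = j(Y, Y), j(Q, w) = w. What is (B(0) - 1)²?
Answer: 1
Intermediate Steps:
B(Y) = Y
(B(0) - 1)² = (0 - 1)² = (-1)² = 1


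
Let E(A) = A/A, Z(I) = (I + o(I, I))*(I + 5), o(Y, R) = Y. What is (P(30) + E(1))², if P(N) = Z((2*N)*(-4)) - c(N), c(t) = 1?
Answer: 12723840000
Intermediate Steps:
Z(I) = 2*I*(5 + I) (Z(I) = (I + I)*(I + 5) = (2*I)*(5 + I) = 2*I*(5 + I))
E(A) = 1
P(N) = -1 - 16*N*(5 - 8*N) (P(N) = 2*((2*N)*(-4))*(5 + (2*N)*(-4)) - 1*1 = 2*(-8*N)*(5 - 8*N) - 1 = -16*N*(5 - 8*N) - 1 = -1 - 16*N*(5 - 8*N))
(P(30) + E(1))² = ((-1 - 80*30 + 128*30²) + 1)² = ((-1 - 2400 + 128*900) + 1)² = ((-1 - 2400 + 115200) + 1)² = (112799 + 1)² = 112800² = 12723840000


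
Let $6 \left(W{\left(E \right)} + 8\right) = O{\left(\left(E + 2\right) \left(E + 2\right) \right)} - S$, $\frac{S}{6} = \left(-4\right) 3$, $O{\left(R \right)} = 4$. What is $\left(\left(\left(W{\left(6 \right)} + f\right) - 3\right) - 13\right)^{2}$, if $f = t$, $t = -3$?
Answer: $\frac{1849}{9} \approx 205.44$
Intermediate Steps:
$f = -3$
$S = -72$ ($S = 6 \left(\left(-4\right) 3\right) = 6 \left(-12\right) = -72$)
$W{\left(E \right)} = \frac{14}{3}$ ($W{\left(E \right)} = -8 + \frac{4 - -72}{6} = -8 + \frac{4 + 72}{6} = -8 + \frac{1}{6} \cdot 76 = -8 + \frac{38}{3} = \frac{14}{3}$)
$\left(\left(\left(W{\left(6 \right)} + f\right) - 3\right) - 13\right)^{2} = \left(\left(\left(\frac{14}{3} - 3\right) - 3\right) - 13\right)^{2} = \left(\left(\frac{5}{3} - 3\right) - 13\right)^{2} = \left(- \frac{4}{3} - 13\right)^{2} = \left(- \frac{43}{3}\right)^{2} = \frac{1849}{9}$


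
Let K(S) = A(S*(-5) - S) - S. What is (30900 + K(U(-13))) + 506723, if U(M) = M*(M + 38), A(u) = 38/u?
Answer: 524499319/975 ≈ 5.3795e+5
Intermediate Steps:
U(M) = M*(38 + M)
K(S) = -S - 19/(3*S) (K(S) = 38/(S*(-5) - S) - S = 38/(-5*S - S) - S = 38/((-6*S)) - S = 38*(-1/(6*S)) - S = -19/(3*S) - S = -S - 19/(3*S))
(30900 + K(U(-13))) + 506723 = (30900 + (-(-13)*(38 - 13) - 19*(-1/(13*(38 - 13)))/3)) + 506723 = (30900 + (-(-13)*25 - 19/(3*((-13*25))))) + 506723 = (30900 + (-1*(-325) - 19/3/(-325))) + 506723 = (30900 + (325 - 19/3*(-1/325))) + 506723 = (30900 + (325 + 19/975)) + 506723 = (30900 + 316894/975) + 506723 = 30444394/975 + 506723 = 524499319/975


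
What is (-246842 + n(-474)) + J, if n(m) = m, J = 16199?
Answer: -231117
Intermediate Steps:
(-246842 + n(-474)) + J = (-246842 - 474) + 16199 = -247316 + 16199 = -231117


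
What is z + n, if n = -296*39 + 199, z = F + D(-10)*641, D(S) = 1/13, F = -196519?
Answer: -2701591/13 ≈ -2.0781e+5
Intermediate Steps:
D(S) = 1/13
z = -2554106/13 (z = -196519 + (1/13)*641 = -196519 + 641/13 = -2554106/13 ≈ -1.9647e+5)
n = -11345 (n = -11544 + 199 = -11345)
z + n = -2554106/13 - 11345 = -2701591/13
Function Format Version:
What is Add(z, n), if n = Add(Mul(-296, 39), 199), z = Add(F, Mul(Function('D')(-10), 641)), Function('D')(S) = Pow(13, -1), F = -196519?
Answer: Rational(-2701591, 13) ≈ -2.0781e+5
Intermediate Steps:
Function('D')(S) = Rational(1, 13)
z = Rational(-2554106, 13) (z = Add(-196519, Mul(Rational(1, 13), 641)) = Add(-196519, Rational(641, 13)) = Rational(-2554106, 13) ≈ -1.9647e+5)
n = -11345 (n = Add(-11544, 199) = -11345)
Add(z, n) = Add(Rational(-2554106, 13), -11345) = Rational(-2701591, 13)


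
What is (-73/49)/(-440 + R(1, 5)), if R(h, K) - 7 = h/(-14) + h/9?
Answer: 1314/381871 ≈ 0.0034410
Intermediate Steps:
R(h, K) = 7 + 5*h/126 (R(h, K) = 7 + (h/(-14) + h/9) = 7 + (h*(-1/14) + h*(⅑)) = 7 + (-h/14 + h/9) = 7 + 5*h/126)
(-73/49)/(-440 + R(1, 5)) = (-73/49)/(-440 + (7 + (5/126)*1)) = (-73*1/49)/(-440 + (7 + 5/126)) = -73/49/(-440 + 887/126) = -73/49/(-54553/126) = -126/54553*(-73/49) = 1314/381871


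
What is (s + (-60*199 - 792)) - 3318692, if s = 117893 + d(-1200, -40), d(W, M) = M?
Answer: -3213571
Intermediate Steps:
s = 117853 (s = 117893 - 40 = 117853)
(s + (-60*199 - 792)) - 3318692 = (117853 + (-60*199 - 792)) - 3318692 = (117853 + (-11940 - 792)) - 3318692 = (117853 - 12732) - 3318692 = 105121 - 3318692 = -3213571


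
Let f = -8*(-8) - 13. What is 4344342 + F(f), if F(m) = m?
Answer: 4344393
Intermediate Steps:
f = 51 (f = 64 - 13 = 51)
4344342 + F(f) = 4344342 + 51 = 4344393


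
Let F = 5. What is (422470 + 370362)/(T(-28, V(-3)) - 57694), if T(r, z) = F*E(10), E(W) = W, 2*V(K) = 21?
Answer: -198208/14411 ≈ -13.754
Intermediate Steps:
V(K) = 21/2 (V(K) = (1/2)*21 = 21/2)
T(r, z) = 50 (T(r, z) = 5*10 = 50)
(422470 + 370362)/(T(-28, V(-3)) - 57694) = (422470 + 370362)/(50 - 57694) = 792832/(-57644) = 792832*(-1/57644) = -198208/14411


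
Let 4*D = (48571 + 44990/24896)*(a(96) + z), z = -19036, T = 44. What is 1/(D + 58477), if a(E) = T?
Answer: -3112/717518937237 ≈ -4.3372e-9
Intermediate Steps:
a(E) = 44
D = -717700917661/3112 (D = ((48571 + 44990/24896)*(44 - 19036))/4 = ((48571 + 44990*(1/24896))*(-18992))/4 = ((48571 + 22495/12448)*(-18992))/4 = ((604634303/12448)*(-18992))/4 = (¼)*(-717700917661/778) = -717700917661/3112 ≈ -2.3062e+8)
1/(D + 58477) = 1/(-717700917661/3112 + 58477) = 1/(-717518937237/3112) = -3112/717518937237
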